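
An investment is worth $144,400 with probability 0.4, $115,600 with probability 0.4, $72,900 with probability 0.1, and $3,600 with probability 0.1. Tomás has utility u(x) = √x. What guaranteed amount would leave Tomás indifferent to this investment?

E[u] = 0.4·√144400 + 0.4·√115600 + 0.1·√72900 + 0.1·√3600 = 0.4·380 + 0.4·340 + 0.1·270 + 0.1·60 = 321
CE = (321)² = 103041

$103,041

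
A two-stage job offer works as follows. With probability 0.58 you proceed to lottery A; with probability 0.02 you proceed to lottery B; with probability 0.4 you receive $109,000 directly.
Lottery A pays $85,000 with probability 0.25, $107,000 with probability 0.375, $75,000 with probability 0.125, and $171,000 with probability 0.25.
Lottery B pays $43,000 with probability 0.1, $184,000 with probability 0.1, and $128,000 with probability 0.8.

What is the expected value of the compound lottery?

EV(A) = 0.25 × 85000 + 0.375 × 107000 + 0.125 × 75000 + 0.25 × 171000 = 21250 + 40125 + 9375 + 42750 = 113500
EV(B) = 0.1 × 43000 + 0.1 × 184000 + 0.8 × 128000 = 4300 + 18400 + 102400 = 125100
Branch C: 109000 (certain)
Overall = 0.58 × 113500 + 0.02 × 125100 + 0.4 × 109000 = 65830 + 2502 + 43600 = 111932

$111,932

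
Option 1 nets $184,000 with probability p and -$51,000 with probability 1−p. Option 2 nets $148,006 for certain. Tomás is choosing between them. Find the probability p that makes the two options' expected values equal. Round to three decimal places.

p·184000 + (1−p)·(-51000) = 148006
235000p − 51000 = 148006
p = (148006 + 51000) / 235000

p = 0.847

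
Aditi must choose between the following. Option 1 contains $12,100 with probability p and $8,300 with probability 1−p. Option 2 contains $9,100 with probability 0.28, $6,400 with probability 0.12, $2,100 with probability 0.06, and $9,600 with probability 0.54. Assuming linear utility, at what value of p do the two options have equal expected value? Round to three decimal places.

EV(Option 2) = 0.28 × 9100 + 0.12 × 6400 + 0.06 × 2100 + 0.54 × 9600 = 2548 + 768 + 126 + 5184 = 8626
p·12100 + (1−p)·8300 = 8626
3800p + 8300 = 8626
p = (8626 − 8300) / 3800

p = 0.086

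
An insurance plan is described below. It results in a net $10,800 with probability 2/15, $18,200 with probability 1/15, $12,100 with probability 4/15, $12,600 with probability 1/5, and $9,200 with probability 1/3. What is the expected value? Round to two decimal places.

EV = 2/15 × 10800 + 1/15 × 18200 + 4/15 × 12100 + 1/5 × 12600 + 1/3 × 9200 = 1440 + 1213.3333 + 3226.6667 + 2520 + 3066.6667 = 11466.6667

$11,466.67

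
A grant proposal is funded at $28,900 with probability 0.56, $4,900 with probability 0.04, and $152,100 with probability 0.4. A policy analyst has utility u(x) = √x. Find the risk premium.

$12,704

E[u] = 0.56·√28900 + 0.04·√4900 + 0.4·√152100 = 0.56·170 + 0.04·70 + 0.4·390 = 254
CE = (254)² = 64516
Risk premium = EV − CE = 77220 − 64516 = 12704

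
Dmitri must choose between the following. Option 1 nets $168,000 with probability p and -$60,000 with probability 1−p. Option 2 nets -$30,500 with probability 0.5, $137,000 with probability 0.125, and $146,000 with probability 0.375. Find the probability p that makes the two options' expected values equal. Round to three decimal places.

p = 0.512

EV(Option 2) = 0.5 × (-30500) + 0.125 × 137000 + 0.375 × 146000 = -15250 + 17125 + 54750 = 56625
p·168000 + (1−p)·(-60000) = 56625
228000p − 60000 = 56625
p = (56625 + 60000) / 228000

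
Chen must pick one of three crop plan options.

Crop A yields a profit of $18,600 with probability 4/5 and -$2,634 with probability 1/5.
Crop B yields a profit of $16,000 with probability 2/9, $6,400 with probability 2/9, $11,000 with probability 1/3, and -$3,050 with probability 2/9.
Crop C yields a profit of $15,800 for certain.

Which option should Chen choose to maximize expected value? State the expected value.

Crop A = 4/5 × 18600 + 1/5 × (-2634) = 14880 − 526.8 = 14353.2
Crop B = 2/9 × 16000 + 2/9 × 6400 + 1/3 × 11000 + 2/9 × (-3050) = 3555.5556 + 1422.2222 + 3666.6667 − 677.7778 = 7966.6667
Crop C: 15800 (certain)

Crop C ($15,800)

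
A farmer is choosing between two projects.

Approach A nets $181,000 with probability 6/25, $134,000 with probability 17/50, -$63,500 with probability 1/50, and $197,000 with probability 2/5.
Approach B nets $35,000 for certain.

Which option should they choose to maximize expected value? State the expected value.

Approach A ($166,530)

Approach A = 6/25 × 181000 + 17/50 × 134000 + 1/50 × (-63500) + 2/5 × 197000 = 43440 + 45560 − 1270 + 78800 = 166530
Approach B: 35000 (certain)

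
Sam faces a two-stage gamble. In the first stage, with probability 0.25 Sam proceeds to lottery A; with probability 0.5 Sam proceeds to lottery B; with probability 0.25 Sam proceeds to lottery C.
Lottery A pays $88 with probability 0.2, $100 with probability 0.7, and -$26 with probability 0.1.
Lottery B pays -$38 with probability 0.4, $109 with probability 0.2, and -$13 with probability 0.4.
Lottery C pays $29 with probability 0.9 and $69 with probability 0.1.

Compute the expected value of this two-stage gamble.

$30.20

EV(A) = 0.2 × 88 + 0.7 × 100 + 0.1 × (-26) = 17.6 + 70 − 2.6 = 85
EV(B) = 0.4 × (-38) + 0.2 × 109 + 0.4 × (-13) = -15.2 + 21.8 − 5.2 = 1.4
EV(C) = 0.9 × 29 + 0.1 × 69 = 26.1 + 6.9 = 33
Overall = 0.25 × 85 + 0.5 × 1.4 + 0.25 × 33 = 21.25 + 0.7 + 8.25 = 30.2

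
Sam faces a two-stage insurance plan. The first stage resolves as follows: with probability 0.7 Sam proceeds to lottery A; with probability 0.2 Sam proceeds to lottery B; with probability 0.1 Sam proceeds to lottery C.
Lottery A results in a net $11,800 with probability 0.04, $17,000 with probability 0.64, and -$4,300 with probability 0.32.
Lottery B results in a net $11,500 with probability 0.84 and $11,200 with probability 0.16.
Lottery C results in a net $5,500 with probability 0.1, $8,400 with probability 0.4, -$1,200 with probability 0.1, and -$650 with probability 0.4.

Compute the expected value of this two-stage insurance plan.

EV(A) = 0.04 × 11800 + 0.64 × 17000 + 0.32 × (-4300) = 472 + 10880 − 1376 = 9976
EV(B) = 0.84 × 11500 + 0.16 × 11200 = 9660 + 1792 = 11452
EV(C) = 0.1 × 5500 + 0.4 × 8400 + 0.1 × (-1200) + 0.4 × (-650) = 550 + 3360 − 120 − 260 = 3530
Overall = 0.7 × 9976 + 0.2 × 11452 + 0.1 × 3530 = 6983.2 + 2290.4 + 353 = 9626.6

$9,626.60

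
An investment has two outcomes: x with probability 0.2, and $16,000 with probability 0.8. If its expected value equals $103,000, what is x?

x = $451,000

0.2·x + 0.8·16000 = 103000
0.2·x = 103000 − 12800 = 90200
x = 90200 / 0.2 = 451000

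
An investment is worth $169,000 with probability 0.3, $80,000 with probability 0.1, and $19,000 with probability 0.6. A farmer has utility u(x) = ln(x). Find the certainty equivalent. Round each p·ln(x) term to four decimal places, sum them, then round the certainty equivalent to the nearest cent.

$42,260.16

E[u] = 0.3·ln(169000) + 0.1·ln(80000) + 0.6·ln(19000) = 3.6113 + 1.1290 + 5.9113 = 10.6516
CE = e^10.6516 ≈ 42260.16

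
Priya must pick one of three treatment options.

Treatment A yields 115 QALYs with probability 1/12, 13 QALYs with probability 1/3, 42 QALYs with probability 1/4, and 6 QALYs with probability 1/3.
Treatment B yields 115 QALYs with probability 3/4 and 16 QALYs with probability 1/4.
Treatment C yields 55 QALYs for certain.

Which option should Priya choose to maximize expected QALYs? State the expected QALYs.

Treatment B (90.25 QALYs)

Treatment A = 1/12 × 115 + 1/3 × 13 + 1/4 × 42 + 1/3 × 6 = 9.5833 + 4.3333 + 10.5 + 2 = 26.4167
Treatment B = 3/4 × 115 + 1/4 × 16 = 86.25 + 4 = 90.25
Treatment C: 55 (certain)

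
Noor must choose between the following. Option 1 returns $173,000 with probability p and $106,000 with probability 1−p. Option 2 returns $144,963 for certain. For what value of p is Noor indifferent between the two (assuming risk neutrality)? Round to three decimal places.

p = 0.582

p·173000 + (1−p)·106000 = 144963
67000p + 106000 = 144963
p = (144963 − 106000) / 67000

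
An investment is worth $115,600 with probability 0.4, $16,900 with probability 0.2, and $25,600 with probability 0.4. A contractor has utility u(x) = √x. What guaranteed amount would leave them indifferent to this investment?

E[u] = 0.4·√115600 + 0.2·√16900 + 0.4·√25600 = 0.4·340 + 0.2·130 + 0.4·160 = 226
CE = (226)² = 51076

$51,076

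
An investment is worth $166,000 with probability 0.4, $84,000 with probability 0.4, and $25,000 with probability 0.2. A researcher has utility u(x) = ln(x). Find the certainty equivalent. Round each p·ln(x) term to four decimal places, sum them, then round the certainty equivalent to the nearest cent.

E[u] = 0.4·ln(166000) + 0.4·ln(84000) + 0.2·ln(25000) = 4.8079 + 4.5354 + 2.0253 = 11.3686
CE = e^11.3686 ≈ 86560.60

$86,560.60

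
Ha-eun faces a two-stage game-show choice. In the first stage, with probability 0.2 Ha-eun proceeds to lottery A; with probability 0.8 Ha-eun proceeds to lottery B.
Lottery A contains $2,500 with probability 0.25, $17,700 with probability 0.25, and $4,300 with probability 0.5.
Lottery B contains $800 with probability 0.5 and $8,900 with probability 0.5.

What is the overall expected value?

$5,320

EV(A) = 0.25 × 2500 + 0.25 × 17700 + 0.5 × 4300 = 625 + 4425 + 2150 = 7200
EV(B) = 0.5 × 800 + 0.5 × 8900 = 400 + 4450 = 4850
Overall = 0.2 × 7200 + 0.8 × 4850 = 1440 + 3880 = 5320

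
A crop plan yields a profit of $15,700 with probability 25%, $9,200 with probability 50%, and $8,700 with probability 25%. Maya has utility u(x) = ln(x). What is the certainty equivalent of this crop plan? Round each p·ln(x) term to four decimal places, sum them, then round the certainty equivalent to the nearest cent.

$10,370.29

E[u] = 0.25·ln(15700) + 0.5·ln(9200) + 0.25·ln(8700) = 2.4154 + 4.5635 + 2.2678 = 9.2467
CE = e^9.2467 ≈ 10370.29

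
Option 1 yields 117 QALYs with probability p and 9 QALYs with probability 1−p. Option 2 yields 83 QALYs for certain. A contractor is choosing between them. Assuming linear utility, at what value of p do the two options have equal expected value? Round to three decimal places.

p·117 + (1−p)·9 = 83
108p + 9 = 83
p = (83 − 9) / 108

p = 0.685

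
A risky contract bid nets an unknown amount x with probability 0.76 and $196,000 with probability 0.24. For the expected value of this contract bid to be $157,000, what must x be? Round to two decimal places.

0.76·x + 0.24·196000 = 157000
0.76·x = 157000 − 47040 = 109960
x = 109960 / 0.76 = 144684.2105

x = $144,684.21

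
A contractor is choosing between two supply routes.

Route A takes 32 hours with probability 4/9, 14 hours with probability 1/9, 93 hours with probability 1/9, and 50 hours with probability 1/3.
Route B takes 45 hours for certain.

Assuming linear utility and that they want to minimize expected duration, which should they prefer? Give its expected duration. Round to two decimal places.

Route A (42.78 hours)

Route A = 4/9 × 32 + 1/9 × 14 + 1/9 × 93 + 1/3 × 50 = 14.2222 + 1.5556 + 10.3333 + 16.6667 = 42.7778
Route B: 45 (certain)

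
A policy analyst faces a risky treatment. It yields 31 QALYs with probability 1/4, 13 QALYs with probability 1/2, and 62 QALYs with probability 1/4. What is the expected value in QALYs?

EV = 1/4 × 31 + 1/2 × 13 + 1/4 × 62 = 7.75 + 6.5 + 15.5 = 29.75

29.75 QALYs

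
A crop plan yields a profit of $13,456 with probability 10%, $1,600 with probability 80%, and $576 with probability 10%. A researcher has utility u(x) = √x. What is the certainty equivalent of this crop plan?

$2,116

E[u] = 0.1·√13456 + 0.8·√1600 + 0.1·√576 = 0.1·116 + 0.8·40 + 0.1·24 = 46
CE = (46)² = 2116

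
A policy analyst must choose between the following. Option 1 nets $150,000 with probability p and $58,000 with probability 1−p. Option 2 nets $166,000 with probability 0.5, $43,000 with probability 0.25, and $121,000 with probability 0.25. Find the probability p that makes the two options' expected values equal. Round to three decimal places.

EV(Option 2) = 0.5 × 166000 + 0.25 × 43000 + 0.25 × 121000 = 83000 + 10750 + 30250 = 124000
p·150000 + (1−p)·58000 = 124000
92000p + 58000 = 124000
p = (124000 − 58000) / 92000

p = 0.717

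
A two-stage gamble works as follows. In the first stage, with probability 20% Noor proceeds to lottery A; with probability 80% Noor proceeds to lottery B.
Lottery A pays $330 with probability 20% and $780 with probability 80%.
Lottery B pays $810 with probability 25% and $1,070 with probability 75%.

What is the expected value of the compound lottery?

EV(A) = 0.2 × 330 + 0.8 × 780 = 66 + 624 = 690
EV(B) = 0.25 × 810 + 0.75 × 1070 = 202.5 + 802.5 = 1005
Overall = 0.2 × 690 + 0.8 × 1005 = 138 + 804 = 942

$942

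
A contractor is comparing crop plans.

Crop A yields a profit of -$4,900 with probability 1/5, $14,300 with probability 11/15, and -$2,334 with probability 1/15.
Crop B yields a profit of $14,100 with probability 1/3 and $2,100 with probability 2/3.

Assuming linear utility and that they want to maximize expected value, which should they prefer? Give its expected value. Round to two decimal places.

Crop A = 1/5 × (-4900) + 11/15 × 14300 + 1/15 × (-2334) = -980 + 10486.6667 − 155.6 = 9351.0667
Crop B = 1/3 × 14100 + 2/3 × 2100 = 4700 + 1400 = 6100

Crop A ($9,351.07)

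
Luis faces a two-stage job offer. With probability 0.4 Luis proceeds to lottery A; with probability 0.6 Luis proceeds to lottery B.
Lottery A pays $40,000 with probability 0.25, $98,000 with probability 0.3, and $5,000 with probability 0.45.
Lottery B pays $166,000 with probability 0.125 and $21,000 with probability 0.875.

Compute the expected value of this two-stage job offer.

$40,135

EV(A) = 0.25 × 40000 + 0.3 × 98000 + 0.45 × 5000 = 10000 + 29400 + 2250 = 41650
EV(B) = 0.125 × 166000 + 0.875 × 21000 = 20750 + 18375 = 39125
Overall = 0.4 × 41650 + 0.6 × 39125 = 16660 + 23475 = 40135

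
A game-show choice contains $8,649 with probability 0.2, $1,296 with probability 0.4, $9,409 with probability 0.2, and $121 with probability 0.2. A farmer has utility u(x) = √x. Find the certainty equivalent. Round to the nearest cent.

E[u] = 0.2·√8649 + 0.4·√1296 + 0.2·√9409 + 0.2·√121 = 0.2·93 + 0.4·36 + 0.2·97 + 0.2·11 = 54.6
CE = (54.6)² = 2981.16

$2,981.16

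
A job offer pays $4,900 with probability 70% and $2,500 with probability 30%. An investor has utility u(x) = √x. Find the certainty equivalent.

$4,096

E[u] = 0.7·√4900 + 0.3·√2500 = 0.7·70 + 0.3·50 = 64
CE = (64)² = 4096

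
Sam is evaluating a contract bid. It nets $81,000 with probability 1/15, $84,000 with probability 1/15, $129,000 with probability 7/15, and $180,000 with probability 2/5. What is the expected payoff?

$143,200

EV = 1/15 × 81000 + 1/15 × 84000 + 7/15 × 129000 + 2/5 × 180000 = 5400 + 5600 + 60200 + 72000 = 143200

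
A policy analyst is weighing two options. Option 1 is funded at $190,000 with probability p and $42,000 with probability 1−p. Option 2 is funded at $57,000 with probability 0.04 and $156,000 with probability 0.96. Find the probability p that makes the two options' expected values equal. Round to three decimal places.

EV(Option 2) = 0.04 × 57000 + 0.96 × 156000 = 2280 + 149760 = 152040
p·190000 + (1−p)·42000 = 152040
148000p + 42000 = 152040
p = (152040 − 42000) / 148000

p = 0.744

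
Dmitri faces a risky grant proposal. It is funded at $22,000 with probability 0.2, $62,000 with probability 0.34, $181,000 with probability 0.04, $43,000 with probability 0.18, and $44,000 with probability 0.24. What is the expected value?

$51,020

EV = 0.2 × 22000 + 0.34 × 62000 + 0.04 × 181000 + 0.18 × 43000 + 0.24 × 44000 = 4400 + 21080 + 7240 + 7740 + 10560 = 51020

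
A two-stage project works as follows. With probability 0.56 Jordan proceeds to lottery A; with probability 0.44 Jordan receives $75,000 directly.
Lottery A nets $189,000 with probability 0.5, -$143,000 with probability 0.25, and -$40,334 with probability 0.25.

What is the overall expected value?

EV(A) = 0.5 × 189000 + 0.25 × (-143000) + 0.25 × (-40334) = 94500 − 35750 − 10083.5 = 48666.5
Branch B: 75000 (certain)
Overall = 0.56 × 48666.5 + 0.44 × 75000 = 27253.24 + 33000 = 60253.24

$60,253.24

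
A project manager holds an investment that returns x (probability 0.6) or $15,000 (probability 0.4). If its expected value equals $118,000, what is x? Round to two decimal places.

0.6·x + 0.4·15000 = 118000
0.6·x = 118000 − 6000 = 112000
x = 112000 / 0.6 = 186666.6667

x = $186,666.67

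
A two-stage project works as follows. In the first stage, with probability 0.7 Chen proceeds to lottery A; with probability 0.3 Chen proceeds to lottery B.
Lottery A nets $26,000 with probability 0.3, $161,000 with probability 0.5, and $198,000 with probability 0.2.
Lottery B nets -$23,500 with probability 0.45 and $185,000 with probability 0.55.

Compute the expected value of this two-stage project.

EV(A) = 0.3 × 26000 + 0.5 × 161000 + 0.2 × 198000 = 7800 + 80500 + 39600 = 127900
EV(B) = 0.45 × (-23500) + 0.55 × 185000 = -10575 + 101750 = 91175
Overall = 0.7 × 127900 + 0.3 × 91175 = 89530 + 27352.5 = 116882.5

$116,882.50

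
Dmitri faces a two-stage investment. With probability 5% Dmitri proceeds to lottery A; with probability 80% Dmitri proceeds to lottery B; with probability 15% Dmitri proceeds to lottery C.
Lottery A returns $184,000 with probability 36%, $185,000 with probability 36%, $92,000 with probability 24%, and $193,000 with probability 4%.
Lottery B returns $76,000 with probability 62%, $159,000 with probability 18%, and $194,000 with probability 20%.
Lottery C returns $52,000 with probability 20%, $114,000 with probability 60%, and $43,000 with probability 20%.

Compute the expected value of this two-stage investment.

$112,874

EV(A) = 0.36 × 184000 + 0.36 × 185000 + 0.24 × 92000 + 0.04 × 193000 = 66240 + 66600 + 22080 + 7720 = 162640
EV(B) = 0.62 × 76000 + 0.18 × 159000 + 0.2 × 194000 = 47120 + 28620 + 38800 = 114540
EV(C) = 0.2 × 52000 + 0.6 × 114000 + 0.2 × 43000 = 10400 + 68400 + 8600 = 87400
Overall = 0.05 × 162640 + 0.8 × 114540 + 0.15 × 87400 = 8132 + 91632 + 13110 = 112874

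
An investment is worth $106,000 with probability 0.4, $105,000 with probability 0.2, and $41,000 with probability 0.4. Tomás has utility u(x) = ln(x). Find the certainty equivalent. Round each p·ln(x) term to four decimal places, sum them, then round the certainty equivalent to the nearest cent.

$72,352.12

E[u] = 0.4·ln(106000) + 0.2·ln(105000) + 0.4·ln(41000) = 4.6285 + 2.3123 + 4.2485 = 11.1893
CE = e^11.1893 ≈ 72352.12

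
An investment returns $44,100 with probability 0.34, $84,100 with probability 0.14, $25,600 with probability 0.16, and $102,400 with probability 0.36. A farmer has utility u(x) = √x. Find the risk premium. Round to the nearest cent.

$3,820.16

E[u] = 0.34·√44100 + 0.14·√84100 + 0.16·√25600 + 0.36·√102400 = 0.34·210 + 0.14·290 + 0.16·160 + 0.36·320 = 252.8
CE = (252.8)² = 63907.84
Risk premium = EV − CE = 67728 − 63907.84 = 3820.16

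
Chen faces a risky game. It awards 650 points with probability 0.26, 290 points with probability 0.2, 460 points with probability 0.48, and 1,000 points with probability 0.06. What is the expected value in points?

507.8 points

EV = 0.26 × 650 + 0.2 × 290 + 0.48 × 460 + 0.06 × 1000 = 169 + 58 + 220.8 + 60 = 507.8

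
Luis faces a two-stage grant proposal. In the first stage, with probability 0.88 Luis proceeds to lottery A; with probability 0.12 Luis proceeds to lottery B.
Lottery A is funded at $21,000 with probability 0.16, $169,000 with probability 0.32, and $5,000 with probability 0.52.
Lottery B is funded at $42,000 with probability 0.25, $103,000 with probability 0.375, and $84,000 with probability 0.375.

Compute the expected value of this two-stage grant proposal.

EV(A) = 0.16 × 21000 + 0.32 × 169000 + 0.52 × 5000 = 3360 + 54080 + 2600 = 60040
EV(B) = 0.25 × 42000 + 0.375 × 103000 + 0.375 × 84000 = 10500 + 38625 + 31500 = 80625
Overall = 0.88 × 60040 + 0.12 × 80625 = 52835.2 + 9675 = 62510.2

$62,510.20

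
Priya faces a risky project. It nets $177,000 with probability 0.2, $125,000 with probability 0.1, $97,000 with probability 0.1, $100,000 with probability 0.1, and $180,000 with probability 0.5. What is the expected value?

EV = 0.2 × 177000 + 0.1 × 125000 + 0.1 × 97000 + 0.1 × 100000 + 0.5 × 180000 = 35400 + 12500 + 9700 + 10000 + 90000 = 157600

$157,600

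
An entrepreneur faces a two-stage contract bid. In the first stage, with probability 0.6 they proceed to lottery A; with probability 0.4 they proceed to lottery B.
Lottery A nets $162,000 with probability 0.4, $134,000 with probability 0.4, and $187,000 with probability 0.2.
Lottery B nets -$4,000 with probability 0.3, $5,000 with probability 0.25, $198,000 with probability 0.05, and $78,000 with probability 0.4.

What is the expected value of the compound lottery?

EV(A) = 0.4 × 162000 + 0.4 × 134000 + 0.2 × 187000 = 64800 + 53600 + 37400 = 155800
EV(B) = 0.3 × (-4000) + 0.25 × 5000 + 0.05 × 198000 + 0.4 × 78000 = -1200 + 1250 + 9900 + 31200 = 41150
Overall = 0.6 × 155800 + 0.4 × 41150 = 93480 + 16460 = 109940

$109,940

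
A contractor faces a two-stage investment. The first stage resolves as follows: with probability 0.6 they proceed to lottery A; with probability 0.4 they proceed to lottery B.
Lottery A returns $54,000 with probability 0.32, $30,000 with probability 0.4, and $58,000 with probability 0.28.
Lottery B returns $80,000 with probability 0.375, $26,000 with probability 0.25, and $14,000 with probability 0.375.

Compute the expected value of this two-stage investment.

$44,012

EV(A) = 0.32 × 54000 + 0.4 × 30000 + 0.28 × 58000 = 17280 + 12000 + 16240 = 45520
EV(B) = 0.375 × 80000 + 0.25 × 26000 + 0.375 × 14000 = 30000 + 6500 + 5250 = 41750
Overall = 0.6 × 45520 + 0.4 × 41750 = 27312 + 16700 = 44012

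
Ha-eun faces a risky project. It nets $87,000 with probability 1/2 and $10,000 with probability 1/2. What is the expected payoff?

$48,500

EV = 1/2 × 87000 + 1/2 × 10000 = 43500 + 5000 = 48500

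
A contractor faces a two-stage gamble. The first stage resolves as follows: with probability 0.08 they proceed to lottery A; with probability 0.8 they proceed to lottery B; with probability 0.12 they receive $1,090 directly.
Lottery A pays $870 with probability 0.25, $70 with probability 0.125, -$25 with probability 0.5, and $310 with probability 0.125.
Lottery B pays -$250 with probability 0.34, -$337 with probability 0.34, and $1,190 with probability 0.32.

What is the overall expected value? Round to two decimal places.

EV(A) = 0.25 × 870 + 0.125 × 70 + 0.5 × (-25) + 0.125 × 310 = 217.5 + 8.75 − 12.5 + 38.75 = 252.5
EV(B) = 0.34 × (-250) + 0.34 × (-337) + 0.32 × 1190 = -85 − 114.58 + 380.8 = 181.22
Branch C: 1090 (certain)
Overall = 0.08 × 252.5 + 0.8 × 181.22 + 0.12 × 1090 = 20.2 + 144.976 + 130.8 = 295.976

$295.98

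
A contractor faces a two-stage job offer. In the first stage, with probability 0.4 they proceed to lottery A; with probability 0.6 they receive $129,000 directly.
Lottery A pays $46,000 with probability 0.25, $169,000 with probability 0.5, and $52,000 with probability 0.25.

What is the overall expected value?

EV(A) = 0.25 × 46000 + 0.5 × 169000 + 0.25 × 52000 = 11500 + 84500 + 13000 = 109000
Branch B: 129000 (certain)
Overall = 0.4 × 109000 + 0.6 × 129000 = 43600 + 77400 = 121000

$121,000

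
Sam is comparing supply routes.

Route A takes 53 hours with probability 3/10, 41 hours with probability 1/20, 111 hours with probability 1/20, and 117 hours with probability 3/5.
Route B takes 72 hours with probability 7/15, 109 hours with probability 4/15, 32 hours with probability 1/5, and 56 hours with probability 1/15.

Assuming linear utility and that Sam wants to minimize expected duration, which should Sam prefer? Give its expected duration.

Route B (72.8 hours)

Route A = 3/10 × 53 + 1/20 × 41 + 1/20 × 111 + 3/5 × 117 = 15.9 + 2.05 + 5.55 + 70.2 = 93.7
Route B = 7/15 × 72 + 4/15 × 109 + 1/5 × 32 + 1/15 × 56 = 33.6 + 29.0667 + 6.4 + 3.7333 = 72.8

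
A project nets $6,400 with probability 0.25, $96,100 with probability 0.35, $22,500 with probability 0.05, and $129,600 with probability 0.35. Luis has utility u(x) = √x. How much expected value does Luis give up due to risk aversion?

$13,076

E[u] = 0.25·√6400 + 0.35·√96100 + 0.05·√22500 + 0.35·√129600 = 0.25·80 + 0.35·310 + 0.05·150 + 0.35·360 = 262
CE = (262)² = 68644
Risk premium = EV − CE = 81720 − 68644 = 13076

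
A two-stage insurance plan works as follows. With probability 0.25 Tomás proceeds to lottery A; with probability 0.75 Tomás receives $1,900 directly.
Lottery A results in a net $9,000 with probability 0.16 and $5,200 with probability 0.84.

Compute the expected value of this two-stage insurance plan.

$2,877

EV(A) = 0.16 × 9000 + 0.84 × 5200 = 1440 + 4368 = 5808
Branch B: 1900 (certain)
Overall = 0.25 × 5808 + 0.75 × 1900 = 1452 + 1425 = 2877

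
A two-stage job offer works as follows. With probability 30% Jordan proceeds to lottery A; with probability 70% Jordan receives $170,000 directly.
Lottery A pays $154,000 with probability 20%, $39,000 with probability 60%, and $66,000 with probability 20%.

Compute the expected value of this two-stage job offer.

EV(A) = 0.2 × 154000 + 0.6 × 39000 + 0.2 × 66000 = 30800 + 23400 + 13200 = 67400
Branch B: 170000 (certain)
Overall = 0.3 × 67400 + 0.7 × 170000 = 20220 + 119000 = 139220

$139,220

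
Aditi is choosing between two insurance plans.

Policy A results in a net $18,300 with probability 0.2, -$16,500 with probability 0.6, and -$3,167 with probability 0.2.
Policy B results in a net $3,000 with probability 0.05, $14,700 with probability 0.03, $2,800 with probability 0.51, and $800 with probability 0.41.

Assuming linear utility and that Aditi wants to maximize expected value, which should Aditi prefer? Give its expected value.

Policy A = 0.2 × 18300 + 0.6 × (-16500) + 0.2 × (-3167) = 3660 − 9900 − 633.4 = -6873.4
Policy B = 0.05 × 3000 + 0.03 × 14700 + 0.51 × 2800 + 0.41 × 800 = 150 + 441 + 1428 + 328 = 2347

Policy B ($2,347)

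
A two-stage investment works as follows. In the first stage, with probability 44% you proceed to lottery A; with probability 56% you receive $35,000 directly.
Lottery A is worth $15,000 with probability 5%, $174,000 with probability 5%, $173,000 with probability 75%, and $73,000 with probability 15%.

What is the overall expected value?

$85,666

EV(A) = 0.05 × 15000 + 0.05 × 174000 + 0.75 × 173000 + 0.15 × 73000 = 750 + 8700 + 129750 + 10950 = 150150
Branch B: 35000 (certain)
Overall = 0.44 × 150150 + 0.56 × 35000 = 66066 + 19600 = 85666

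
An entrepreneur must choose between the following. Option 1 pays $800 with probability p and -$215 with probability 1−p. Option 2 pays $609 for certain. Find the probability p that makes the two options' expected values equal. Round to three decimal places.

p·800 + (1−p)·(-215) = 609
1015p − 215 = 609
p = (609 + 215) / 1015

p = 0.812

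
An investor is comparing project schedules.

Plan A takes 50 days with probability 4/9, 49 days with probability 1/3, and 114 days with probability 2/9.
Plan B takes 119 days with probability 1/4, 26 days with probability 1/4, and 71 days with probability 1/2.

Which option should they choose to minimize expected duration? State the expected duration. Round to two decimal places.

Plan A = 4/9 × 50 + 1/3 × 49 + 2/9 × 114 = 22.2222 + 16.3333 + 25.3333 = 63.8889
Plan B = 1/4 × 119 + 1/4 × 26 + 1/2 × 71 = 29.75 + 6.5 + 35.5 = 71.75

Plan A (63.89 days)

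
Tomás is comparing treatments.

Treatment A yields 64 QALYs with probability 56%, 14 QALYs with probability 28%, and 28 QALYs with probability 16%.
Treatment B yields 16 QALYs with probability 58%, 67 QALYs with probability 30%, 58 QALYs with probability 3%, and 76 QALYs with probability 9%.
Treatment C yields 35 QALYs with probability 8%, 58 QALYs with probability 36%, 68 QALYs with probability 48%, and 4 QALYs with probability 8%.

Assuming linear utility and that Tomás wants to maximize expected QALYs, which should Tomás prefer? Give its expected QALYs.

Treatment A = 0.56 × 64 + 0.28 × 14 + 0.16 × 28 = 35.84 + 3.92 + 4.48 = 44.24
Treatment B = 0.58 × 16 + 0.3 × 67 + 0.03 × 58 + 0.09 × 76 = 9.28 + 20.1 + 1.74 + 6.84 = 37.96
Treatment C = 0.08 × 35 + 0.36 × 58 + 0.48 × 68 + 0.08 × 4 = 2.8 + 20.88 + 32.64 + 0.32 = 56.64

Treatment C (56.64 QALYs)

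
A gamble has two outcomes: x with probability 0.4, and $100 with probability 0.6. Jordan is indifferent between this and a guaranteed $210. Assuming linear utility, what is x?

0.4·x + 0.6·100 = 210
0.4·x = 210 − 60 = 150
x = 150 / 0.4 = 375

x = $375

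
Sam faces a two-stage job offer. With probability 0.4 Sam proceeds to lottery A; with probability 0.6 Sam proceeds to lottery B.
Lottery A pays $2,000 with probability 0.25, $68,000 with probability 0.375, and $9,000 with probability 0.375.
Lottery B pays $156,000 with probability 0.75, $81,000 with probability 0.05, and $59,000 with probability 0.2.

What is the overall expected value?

$91,460

EV(A) = 0.25 × 2000 + 0.375 × 68000 + 0.375 × 9000 = 500 + 25500 + 3375 = 29375
EV(B) = 0.75 × 156000 + 0.05 × 81000 + 0.2 × 59000 = 117000 + 4050 + 11800 = 132850
Overall = 0.4 × 29375 + 0.6 × 132850 = 11750 + 79710 = 91460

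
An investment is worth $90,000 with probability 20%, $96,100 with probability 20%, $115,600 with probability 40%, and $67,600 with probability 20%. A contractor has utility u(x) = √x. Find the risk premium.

E[u] = 0.2·√90000 + 0.2·√96100 + 0.4·√115600 + 0.2·√67600 = 0.2·300 + 0.2·310 + 0.4·340 + 0.2·260 = 310
CE = (310)² = 96100
Risk premium = EV − CE = 96980 − 96100 = 880

$880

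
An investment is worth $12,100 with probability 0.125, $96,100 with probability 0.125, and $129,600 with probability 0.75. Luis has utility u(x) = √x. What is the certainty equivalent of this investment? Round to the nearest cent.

E[u] = 0.125·√12100 + 0.125·√96100 + 0.75·√129600 = 0.125·110 + 0.125·310 + 0.75·360 = 322.5
CE = (322.5)² = 104006.25

$104,006.25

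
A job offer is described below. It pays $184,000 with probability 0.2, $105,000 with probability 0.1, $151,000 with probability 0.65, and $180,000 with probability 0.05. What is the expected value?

EV = 0.2 × 184000 + 0.1 × 105000 + 0.65 × 151000 + 0.05 × 180000 = 36800 + 10500 + 98150 + 9000 = 154450

$154,450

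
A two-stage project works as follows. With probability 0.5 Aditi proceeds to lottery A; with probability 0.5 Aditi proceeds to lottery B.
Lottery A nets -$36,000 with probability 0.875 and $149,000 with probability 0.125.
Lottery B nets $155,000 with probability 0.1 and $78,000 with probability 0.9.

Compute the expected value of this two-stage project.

EV(A) = 0.875 × (-36000) + 0.125 × 149000 = -31500 + 18625 = -12875
EV(B) = 0.1 × 155000 + 0.9 × 78000 = 15500 + 70200 = 85700
Overall = 0.5 × (-12875) + 0.5 × 85700 = -6437.5 + 42850 = 36412.5

$36,412.50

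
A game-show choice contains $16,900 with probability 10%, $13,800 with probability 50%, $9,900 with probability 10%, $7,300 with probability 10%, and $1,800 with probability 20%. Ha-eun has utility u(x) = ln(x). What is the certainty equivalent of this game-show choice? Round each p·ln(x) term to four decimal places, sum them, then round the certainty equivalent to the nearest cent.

$8,504.92

E[u] = 0.1·ln(16900) + 0.5·ln(13800) + 0.1·ln(9900) + 0.1·ln(7300) + 0.2·ln(1800) = 0.9735 + 4.7662 + 0.9200 + 0.8896 + 1.4991 = 9.0484
CE = e^9.0484 ≈ 8504.92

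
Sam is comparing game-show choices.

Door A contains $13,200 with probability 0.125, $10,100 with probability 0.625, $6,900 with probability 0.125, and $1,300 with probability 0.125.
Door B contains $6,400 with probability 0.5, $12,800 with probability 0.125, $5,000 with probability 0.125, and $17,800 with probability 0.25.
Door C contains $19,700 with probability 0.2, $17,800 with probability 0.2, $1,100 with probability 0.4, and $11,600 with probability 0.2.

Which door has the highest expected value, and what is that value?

Door A = 0.125 × 13200 + 0.625 × 10100 + 0.125 × 6900 + 0.125 × 1300 = 1650 + 6312.5 + 862.5 + 162.5 = 8987.5
Door B = 0.5 × 6400 + 0.125 × 12800 + 0.125 × 5000 + 0.25 × 17800 = 3200 + 1600 + 625 + 4450 = 9875
Door C = 0.2 × 19700 + 0.2 × 17800 + 0.4 × 1100 + 0.2 × 11600 = 3940 + 3560 + 440 + 2320 = 10260

Door C ($10,260)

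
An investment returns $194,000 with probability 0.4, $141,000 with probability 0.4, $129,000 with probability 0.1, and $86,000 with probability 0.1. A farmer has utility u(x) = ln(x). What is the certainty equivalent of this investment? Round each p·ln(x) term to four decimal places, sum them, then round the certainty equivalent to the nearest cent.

$151,115.54

E[u] = 0.4·ln(194000) + 0.4·ln(141000) + 0.1·ln(129000) + 0.1·ln(86000) = 4.8702 + 4.7426 + 1.1768 + 1.1362 = 11.9258
CE = e^11.9258 ≈ 151115.54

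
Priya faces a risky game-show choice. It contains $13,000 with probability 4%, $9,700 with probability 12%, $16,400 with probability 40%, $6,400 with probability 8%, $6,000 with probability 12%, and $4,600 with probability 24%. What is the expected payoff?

$10,580

EV = 0.04 × 13000 + 0.12 × 9700 + 0.4 × 16400 + 0.08 × 6400 + 0.12 × 6000 + 0.24 × 4600 = 520 + 1164 + 6560 + 512 + 720 + 1104 = 10580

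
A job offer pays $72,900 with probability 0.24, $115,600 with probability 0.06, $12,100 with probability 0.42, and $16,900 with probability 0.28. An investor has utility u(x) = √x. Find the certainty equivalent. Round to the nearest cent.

$28,156.84

E[u] = 0.24·√72900 + 0.06·√115600 + 0.42·√12100 + 0.28·√16900 = 0.24·270 + 0.06·340 + 0.42·110 + 0.28·130 = 167.8
CE = (167.8)² = 28156.84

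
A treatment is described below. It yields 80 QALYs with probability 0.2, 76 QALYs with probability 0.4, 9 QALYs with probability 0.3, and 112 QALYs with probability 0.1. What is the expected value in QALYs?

EV = 0.2 × 80 + 0.4 × 76 + 0.3 × 9 + 0.1 × 112 = 16 + 30.4 + 2.7 + 11.2 = 60.3

60.3 QALYs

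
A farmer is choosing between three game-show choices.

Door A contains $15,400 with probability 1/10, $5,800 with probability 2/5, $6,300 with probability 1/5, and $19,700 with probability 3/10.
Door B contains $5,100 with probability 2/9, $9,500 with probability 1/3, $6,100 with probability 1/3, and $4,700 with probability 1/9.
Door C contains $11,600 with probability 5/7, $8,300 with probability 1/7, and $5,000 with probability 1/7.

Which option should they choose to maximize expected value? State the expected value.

Door A ($11,030)

Door A = 1/10 × 15400 + 2/5 × 5800 + 1/5 × 6300 + 3/10 × 19700 = 1540 + 2320 + 1260 + 5910 = 11030
Door B = 2/9 × 5100 + 1/3 × 9500 + 1/3 × 6100 + 1/9 × 4700 = 1133.3333 + 3166.6667 + 2033.3333 + 522.2222 = 6855.5556
Door C = 5/7 × 11600 + 1/7 × 8300 + 1/7 × 5000 = 8285.7143 + 1185.7143 + 714.2857 = 10185.7143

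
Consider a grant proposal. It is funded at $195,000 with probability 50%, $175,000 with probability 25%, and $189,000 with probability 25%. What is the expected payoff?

$188,500

EV = 0.5 × 195000 + 0.25 × 175000 + 0.25 × 189000 = 97500 + 43750 + 47250 = 188500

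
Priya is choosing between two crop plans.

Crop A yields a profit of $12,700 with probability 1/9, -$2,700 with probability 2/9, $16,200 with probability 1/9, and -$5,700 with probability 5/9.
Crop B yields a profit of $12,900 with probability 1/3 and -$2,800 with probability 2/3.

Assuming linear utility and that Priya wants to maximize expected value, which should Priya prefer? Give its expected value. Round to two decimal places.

Crop B ($2,433.33)

Crop A = 1/9 × 12700 + 2/9 × (-2700) + 1/9 × 16200 + 5/9 × (-5700) = 1411.1111 − 600 + 1800 − 3166.6667 = -555.5556
Crop B = 1/3 × 12900 + 2/3 × (-2800) = 4300 − 1866.6667 = 2433.3333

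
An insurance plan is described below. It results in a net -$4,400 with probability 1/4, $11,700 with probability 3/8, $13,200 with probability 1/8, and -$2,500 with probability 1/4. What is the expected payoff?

EV = 1/4 × (-4400) + 3/8 × 11700 + 1/8 × 13200 + 1/4 × (-2500) = -1100 + 4387.5 + 1650 − 625 = 4312.5

$4,312.50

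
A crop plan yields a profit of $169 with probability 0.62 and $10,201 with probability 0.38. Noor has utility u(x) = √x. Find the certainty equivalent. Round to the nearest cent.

$2,156.67

E[u] = 0.62·√169 + 0.38·√10201 = 0.62·13 + 0.38·101 = 46.44
CE = (46.44)² = 2156.6736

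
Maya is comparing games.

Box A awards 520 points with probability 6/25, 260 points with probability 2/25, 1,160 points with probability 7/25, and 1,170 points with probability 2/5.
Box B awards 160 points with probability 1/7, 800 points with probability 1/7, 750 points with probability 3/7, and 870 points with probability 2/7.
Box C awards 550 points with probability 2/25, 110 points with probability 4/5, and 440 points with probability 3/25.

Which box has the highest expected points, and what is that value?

Box A = 6/25 × 520 + 2/25 × 260 + 7/25 × 1160 + 2/5 × 1170 = 124.8 + 20.8 + 324.8 + 468 = 938.4
Box B = 1/7 × 160 + 1/7 × 800 + 3/7 × 750 + 2/7 × 870 = 22.8571 + 114.2857 + 321.4286 + 248.5714 = 707.1429
Box C = 2/25 × 550 + 4/5 × 110 + 3/25 × 440 = 44 + 88 + 52.8 = 184.8

Box A (938.4 points)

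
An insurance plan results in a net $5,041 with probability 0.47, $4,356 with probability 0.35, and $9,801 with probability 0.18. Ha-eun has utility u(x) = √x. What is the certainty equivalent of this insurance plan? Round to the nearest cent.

$5,519.00

E[u] = 0.47·√5041 + 0.35·√4356 + 0.18·√9801 = 0.47·71 + 0.35·66 + 0.18·99 = 74.29
CE = (74.29)² = 5519.0041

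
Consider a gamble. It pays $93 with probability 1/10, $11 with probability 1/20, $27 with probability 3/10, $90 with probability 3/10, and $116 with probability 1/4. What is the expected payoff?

EV = 1/10 × 93 + 1/20 × 11 + 3/10 × 27 + 3/10 × 90 + 1/4 × 116 = 9.3 + 0.55 + 8.1 + 27 + 29 = 73.95

$73.95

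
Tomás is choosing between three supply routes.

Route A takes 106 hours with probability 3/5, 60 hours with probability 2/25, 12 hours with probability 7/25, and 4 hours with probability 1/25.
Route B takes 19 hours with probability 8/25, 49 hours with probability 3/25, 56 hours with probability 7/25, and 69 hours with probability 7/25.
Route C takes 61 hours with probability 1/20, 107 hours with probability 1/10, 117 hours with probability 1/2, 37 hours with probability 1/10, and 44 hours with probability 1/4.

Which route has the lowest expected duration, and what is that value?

Route B (46.96 hours)

Route A = 3/5 × 106 + 2/25 × 60 + 7/25 × 12 + 1/25 × 4 = 63.6 + 4.8 + 3.36 + 0.16 = 71.92
Route B = 8/25 × 19 + 3/25 × 49 + 7/25 × 56 + 7/25 × 69 = 6.08 + 5.88 + 15.68 + 19.32 = 46.96
Route C = 1/20 × 61 + 1/10 × 107 + 1/2 × 117 + 1/10 × 37 + 1/4 × 44 = 3.05 + 10.7 + 58.5 + 3.7 + 11 = 86.95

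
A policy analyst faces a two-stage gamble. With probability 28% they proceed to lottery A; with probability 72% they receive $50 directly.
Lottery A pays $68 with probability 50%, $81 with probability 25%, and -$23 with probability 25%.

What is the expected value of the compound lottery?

$49.58

EV(A) = 0.5 × 68 + 0.25 × 81 + 0.25 × (-23) = 34 + 20.25 − 5.75 = 48.5
Branch B: 50 (certain)
Overall = 0.28 × 48.5 + 0.72 × 50 = 13.58 + 36 = 49.58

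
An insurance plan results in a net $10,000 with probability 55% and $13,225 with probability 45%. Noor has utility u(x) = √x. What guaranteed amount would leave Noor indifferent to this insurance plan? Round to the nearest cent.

$11,395.56

E[u] = 0.55·√10000 + 0.45·√13225 = 0.55·100 + 0.45·115 = 106.75
CE = (106.75)² = 11395.5625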